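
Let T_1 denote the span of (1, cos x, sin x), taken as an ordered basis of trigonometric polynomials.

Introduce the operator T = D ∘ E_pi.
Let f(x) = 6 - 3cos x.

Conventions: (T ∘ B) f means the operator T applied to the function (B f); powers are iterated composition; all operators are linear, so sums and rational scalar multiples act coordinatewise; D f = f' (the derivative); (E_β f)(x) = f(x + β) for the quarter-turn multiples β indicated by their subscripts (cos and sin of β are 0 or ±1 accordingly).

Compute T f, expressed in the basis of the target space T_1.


E_pi f = 6 + 3cos x
D E_pi f = -3sin x

the result is g(x) = -3sin x


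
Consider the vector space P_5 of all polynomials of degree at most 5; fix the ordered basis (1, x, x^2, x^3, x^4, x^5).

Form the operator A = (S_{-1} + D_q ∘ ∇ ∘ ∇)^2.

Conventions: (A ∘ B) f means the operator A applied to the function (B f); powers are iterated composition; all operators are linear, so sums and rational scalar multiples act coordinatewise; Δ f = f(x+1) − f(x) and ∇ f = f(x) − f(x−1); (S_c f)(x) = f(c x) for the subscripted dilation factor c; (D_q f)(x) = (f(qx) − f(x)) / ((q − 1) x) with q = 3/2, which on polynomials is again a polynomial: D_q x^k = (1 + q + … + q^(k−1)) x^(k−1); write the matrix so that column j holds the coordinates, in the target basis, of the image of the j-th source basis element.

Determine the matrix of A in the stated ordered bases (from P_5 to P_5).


the matrix is [[1, 0, 0, 0, -48, 0]; [0, 1, 0, 0, 0, 300]; [0, 0, 1, 0, 0, 0]; [0, 0, 0, 1, 0, 0]; [0, 0, 0, 0, 1, 0]; [0, 0, 0, 0, 0, 1]] (rows listed top to bottom)

image of 1: 1
image of x: x
image of x^2: x^2
image of x^3: x^3
image of x^4: x^4 - 48
image of x^5: x^5 + 300x
each image's coordinates form column j of the matrix


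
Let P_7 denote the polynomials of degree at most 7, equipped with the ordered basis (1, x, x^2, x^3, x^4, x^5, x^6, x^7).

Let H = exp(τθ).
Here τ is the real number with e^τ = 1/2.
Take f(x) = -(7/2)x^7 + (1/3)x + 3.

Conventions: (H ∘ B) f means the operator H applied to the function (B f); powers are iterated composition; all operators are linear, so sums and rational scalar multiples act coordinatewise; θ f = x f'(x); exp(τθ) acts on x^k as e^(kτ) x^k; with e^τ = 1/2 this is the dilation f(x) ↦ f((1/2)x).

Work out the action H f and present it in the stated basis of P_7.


the result is g(x) = -(7/256)x^7 + (1/6)x + 3

exp(τθ) x^k = e^(kτ) x^k; with e^τ = 1/2 this sends x^k to (1/2)^k x^k
x ↦ 1/2 x
x^7 ↦ 1/128 x^7
applying this coordinatewise to f: exp(τθ) f = -(7/256)x^7 + (1/6)x + 3


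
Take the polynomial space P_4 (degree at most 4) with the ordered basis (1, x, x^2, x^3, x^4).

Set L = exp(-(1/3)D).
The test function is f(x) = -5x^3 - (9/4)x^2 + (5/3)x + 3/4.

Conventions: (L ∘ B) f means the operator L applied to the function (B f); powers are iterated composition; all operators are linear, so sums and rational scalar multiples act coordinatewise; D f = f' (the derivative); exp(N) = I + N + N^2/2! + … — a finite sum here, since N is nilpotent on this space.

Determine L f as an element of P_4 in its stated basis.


order-1 term: 5x^2 + (3/2)x - 5/9
order-2 term: -(5/3)x - 1/4
order-3 term: 5/27
the series for exp(-(1/3)D) f terminates at order 3
exp(-(1/3)D) f = -5x^3 + (11/4)x^2 + (3/2)x + 7/54

g(x) = -5x^3 + (11/4)x^2 + (3/2)x + 7/54


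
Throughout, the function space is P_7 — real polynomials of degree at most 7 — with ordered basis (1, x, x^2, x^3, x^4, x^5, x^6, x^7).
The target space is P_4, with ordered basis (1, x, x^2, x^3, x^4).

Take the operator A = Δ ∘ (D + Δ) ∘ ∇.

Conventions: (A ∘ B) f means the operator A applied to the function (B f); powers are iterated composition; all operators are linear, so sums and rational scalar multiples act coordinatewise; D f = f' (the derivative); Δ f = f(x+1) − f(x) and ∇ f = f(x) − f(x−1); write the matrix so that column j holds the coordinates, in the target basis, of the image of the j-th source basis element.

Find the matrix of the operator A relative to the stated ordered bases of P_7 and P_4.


image of 1: 0
image of x: 0
image of x^2: 0
image of x^3: 12
image of x^4: 48x + 12
image of x^5: 120x^2 + 60x + 40
image of x^6: 240x^3 + 180x^2 + 240x + 60
image of x^7: 420x^4 + 420x^3 + 840x^2 + 420x + 140
each image's coordinates form column j of the matrix

the matrix is [[0, 0, 0, 12, 12, 40, 60, 140]; [0, 0, 0, 0, 48, 60, 240, 420]; [0, 0, 0, 0, 0, 120, 180, 840]; [0, 0, 0, 0, 0, 0, 240, 420]; [0, 0, 0, 0, 0, 0, 0, 420]] (rows listed top to bottom)


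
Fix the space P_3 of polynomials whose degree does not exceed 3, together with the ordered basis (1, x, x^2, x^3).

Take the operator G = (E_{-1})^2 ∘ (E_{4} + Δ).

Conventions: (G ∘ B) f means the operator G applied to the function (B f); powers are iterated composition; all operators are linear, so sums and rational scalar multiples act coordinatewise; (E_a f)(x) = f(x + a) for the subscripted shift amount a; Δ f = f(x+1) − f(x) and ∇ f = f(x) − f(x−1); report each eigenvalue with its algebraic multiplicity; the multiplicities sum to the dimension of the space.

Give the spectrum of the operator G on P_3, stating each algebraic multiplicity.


λ = 1 (multiplicity 4)

image of 1: 1
image of x: x + 3
image of x^2: x^2 + 6x + 1
image of x^3: x^3 + 9x^2 + 3x + 15
the matrix is upper triangular; its diagonal is (1, 1, 1, 1)
for a triangular matrix the eigenvalues are the diagonal entries, with algebraic multiplicity their repetition count


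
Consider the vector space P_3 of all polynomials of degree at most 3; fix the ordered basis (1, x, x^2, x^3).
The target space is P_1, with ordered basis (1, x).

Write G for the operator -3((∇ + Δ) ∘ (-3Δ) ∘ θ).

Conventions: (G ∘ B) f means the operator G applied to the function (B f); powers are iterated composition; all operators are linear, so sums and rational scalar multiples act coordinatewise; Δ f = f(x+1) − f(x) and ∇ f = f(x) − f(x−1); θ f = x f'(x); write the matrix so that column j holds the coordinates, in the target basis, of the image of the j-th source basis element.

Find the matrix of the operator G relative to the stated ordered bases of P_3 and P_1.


the matrix is [[0, 0, 72, 162]; [0, 0, 0, 324]] (rows listed top to bottom)

image of 1: 0
image of x: 0
image of x^2: 72
image of x^3: 324x + 162
each image's coordinates form column j of the matrix


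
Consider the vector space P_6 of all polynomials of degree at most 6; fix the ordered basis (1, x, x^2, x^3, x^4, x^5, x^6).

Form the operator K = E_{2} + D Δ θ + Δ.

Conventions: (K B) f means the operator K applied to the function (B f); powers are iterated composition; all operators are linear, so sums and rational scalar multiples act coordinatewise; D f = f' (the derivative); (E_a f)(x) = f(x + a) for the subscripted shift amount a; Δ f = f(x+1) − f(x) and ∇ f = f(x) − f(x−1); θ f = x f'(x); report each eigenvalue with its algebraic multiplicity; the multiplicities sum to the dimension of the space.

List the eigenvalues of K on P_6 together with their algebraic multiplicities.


image of 1: 1
image of x: x + 3
image of x^2: x^2 + 6x + 9
image of x^3: x^3 + 9x^2 + 33x + 18
image of x^4: x^4 + 12x^3 + 78x^2 + 84x + 33
image of x^5: x^5 + 15x^4 + 150x^3 + 240x^2 + 185x + 58
image of x^6: x^6 + 18x^5 + 255x^4 + 540x^3 + 615x^2 + 378x + 101
the matrix is upper triangular; its diagonal is (1, 1, 1, 1, 1, 1, 1)
for a triangular matrix the eigenvalues are the diagonal entries, with algebraic multiplicity their repetition count

λ = 1 (multiplicity 7)


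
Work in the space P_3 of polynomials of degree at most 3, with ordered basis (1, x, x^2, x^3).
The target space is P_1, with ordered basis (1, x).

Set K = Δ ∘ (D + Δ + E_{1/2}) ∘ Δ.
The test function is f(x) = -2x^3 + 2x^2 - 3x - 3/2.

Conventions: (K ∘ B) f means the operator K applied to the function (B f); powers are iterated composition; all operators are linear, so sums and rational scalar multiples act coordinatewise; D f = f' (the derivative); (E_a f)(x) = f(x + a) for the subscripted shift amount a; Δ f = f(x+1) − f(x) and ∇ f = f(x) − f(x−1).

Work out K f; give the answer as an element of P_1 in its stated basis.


g(x) = -12x - 38

Δ f = -6x^2 - 2x - 3
D Δ f = -12x - 2
Δ Δ f = -12x - 8
E_{1/2} Δ f = -6x^2 - 8x - 11/2
(D + Δ + E_{1/2}) Δ f = -6x^2 - 32x - 31/2
Δ (D + Δ + E_{1/2}) Δ f = -12x - 38


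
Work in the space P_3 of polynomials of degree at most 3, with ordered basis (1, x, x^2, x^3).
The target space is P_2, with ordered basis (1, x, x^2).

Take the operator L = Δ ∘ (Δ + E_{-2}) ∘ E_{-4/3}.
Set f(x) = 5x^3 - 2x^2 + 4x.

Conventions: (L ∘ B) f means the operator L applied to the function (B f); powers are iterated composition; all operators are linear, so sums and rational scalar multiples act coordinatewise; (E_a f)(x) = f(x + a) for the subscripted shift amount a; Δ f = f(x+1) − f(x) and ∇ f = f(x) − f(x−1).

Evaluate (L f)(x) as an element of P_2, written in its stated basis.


the result is g(x) = 15x^2 - 59x + 123

E_{-4/3} f = 5x^3 - 22x^2 + 36x - 560/27
Δ E_{-4/3} f = 15x^2 - 29x + 19
E_{-2} E_{-4/3} f = 5x^3 - 52x^2 + 184x - 5960/27
(Δ + E_{-2}) E_{-4/3} f = 5x^3 - 37x^2 + 155x - 5447/27
Δ (Δ + E_{-2}) E_{-4/3} f = 15x^2 - 59x + 123


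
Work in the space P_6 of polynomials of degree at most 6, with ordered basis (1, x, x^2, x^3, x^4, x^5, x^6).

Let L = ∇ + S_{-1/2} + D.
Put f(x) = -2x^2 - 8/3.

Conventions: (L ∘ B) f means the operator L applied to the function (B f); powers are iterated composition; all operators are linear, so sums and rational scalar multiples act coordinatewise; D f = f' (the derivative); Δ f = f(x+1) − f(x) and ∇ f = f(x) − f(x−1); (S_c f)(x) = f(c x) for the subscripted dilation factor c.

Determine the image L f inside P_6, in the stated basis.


∇ f = -4x + 2
S_{-1/2} f = -(1/2)x^2 - 8/3
D f = -4x
(∇ + S_{-1/2} + D) f = -(1/2)x^2 - 8x - 2/3

g(x) = -(1/2)x^2 - 8x - 2/3


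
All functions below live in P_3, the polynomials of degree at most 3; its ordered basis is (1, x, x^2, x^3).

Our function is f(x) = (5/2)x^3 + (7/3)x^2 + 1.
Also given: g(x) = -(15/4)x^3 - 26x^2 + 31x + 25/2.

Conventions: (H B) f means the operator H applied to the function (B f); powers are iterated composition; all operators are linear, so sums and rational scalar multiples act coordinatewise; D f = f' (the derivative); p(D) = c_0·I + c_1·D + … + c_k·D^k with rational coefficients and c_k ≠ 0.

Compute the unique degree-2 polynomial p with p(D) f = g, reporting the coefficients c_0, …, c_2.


p(D) = -(3/2)·I − 3·D + 3·D^2, i.e. c_0 = -3/2, c_1 = -3, c_2 = 3

D^0 f = (5/2)x^3 + (7/3)x^2 + 1
D^1 f = (15/2)x^2 + (14/3)x
D^2 f = 15x + 14/3
matching coefficients of g against c_0 f + c_1 Df + … from the top degree down determines the c_i
solution: c_0 = -3/2, c_1 = -3, c_2 = 3


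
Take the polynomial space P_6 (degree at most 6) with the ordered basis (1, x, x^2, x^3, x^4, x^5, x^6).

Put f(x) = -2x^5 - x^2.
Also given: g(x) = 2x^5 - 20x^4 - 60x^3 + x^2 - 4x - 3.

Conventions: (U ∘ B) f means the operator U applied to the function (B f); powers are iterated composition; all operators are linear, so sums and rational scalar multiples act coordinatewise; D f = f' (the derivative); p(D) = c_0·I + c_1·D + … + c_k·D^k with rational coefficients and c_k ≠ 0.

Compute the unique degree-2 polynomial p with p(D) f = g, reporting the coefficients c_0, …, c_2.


p(D) = -I + 2·D + (3/2)·D^2, i.e. c_0 = -1, c_1 = 2, c_2 = 3/2

D^0 f = -2x^5 - x^2
D^1 f = -10x^4 - 2x
D^2 f = -40x^3 - 2
matching coefficients of g against c_0 f + c_1 Df + … from the top degree down determines the c_i
solution: c_0 = -1, c_1 = 2, c_2 = 3/2


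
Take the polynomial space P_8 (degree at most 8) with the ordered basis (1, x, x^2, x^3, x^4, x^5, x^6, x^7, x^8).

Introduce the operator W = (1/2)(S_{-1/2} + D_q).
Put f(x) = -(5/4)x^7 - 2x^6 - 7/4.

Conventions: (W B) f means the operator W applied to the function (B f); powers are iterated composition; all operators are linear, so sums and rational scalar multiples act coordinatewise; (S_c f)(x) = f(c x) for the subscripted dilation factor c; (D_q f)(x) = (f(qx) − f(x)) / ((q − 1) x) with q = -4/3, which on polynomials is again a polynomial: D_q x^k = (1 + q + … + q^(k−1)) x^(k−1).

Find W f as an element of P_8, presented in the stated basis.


g(x) = (5/1024)x^7 - (106849/46656)x^6 + (481/243)x^5 - 7/8

S_{-1/2} f = (5/512)x^7 - (1/32)x^6 - 7/4
D_q f = -(13265/2916)x^6 + (962/243)x^5
(S_{-1/2} + D_q) f = (5/512)x^7 - (106849/23328)x^6 + (962/243)x^5 - 7/4
((1/2)(S_{-1/2} + D_q)) f = (5/1024)x^7 - (106849/46656)x^6 + (481/243)x^5 - 7/8


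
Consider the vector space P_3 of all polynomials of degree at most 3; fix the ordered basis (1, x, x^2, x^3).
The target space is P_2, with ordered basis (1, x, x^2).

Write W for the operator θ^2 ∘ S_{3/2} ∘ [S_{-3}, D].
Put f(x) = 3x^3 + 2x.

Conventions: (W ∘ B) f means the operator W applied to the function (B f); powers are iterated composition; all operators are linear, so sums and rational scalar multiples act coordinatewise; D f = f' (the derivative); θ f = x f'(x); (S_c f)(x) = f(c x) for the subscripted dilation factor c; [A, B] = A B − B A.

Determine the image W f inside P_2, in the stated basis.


g(x) = 2916x^2

D f = 9x^2 + 2
S_{-3} D f = 81x^2 + 2
S_{-3} f = -81x^3 - 6x
D S_{-3} f = -243x^2 - 6
[S_{-3}, D] f = 324x^2 + 8
S_{3/2} [S_{-3}, D] f = 729x^2 + 8
θ S_{3/2} [S_{-3}, D] f = 1458x^2
θ θ S_{3/2} [S_{-3}, D] f = 2916x^2


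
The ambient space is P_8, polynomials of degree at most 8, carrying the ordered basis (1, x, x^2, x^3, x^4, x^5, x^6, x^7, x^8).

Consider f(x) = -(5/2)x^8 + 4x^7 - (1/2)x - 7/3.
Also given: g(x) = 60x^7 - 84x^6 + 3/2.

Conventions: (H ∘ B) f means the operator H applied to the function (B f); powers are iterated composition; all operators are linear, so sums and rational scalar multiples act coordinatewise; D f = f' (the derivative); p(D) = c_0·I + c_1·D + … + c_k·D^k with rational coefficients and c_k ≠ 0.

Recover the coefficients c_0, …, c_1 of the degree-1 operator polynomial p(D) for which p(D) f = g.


D^0 f = -(5/2)x^8 + 4x^7 - (1/2)x - 7/3
D^1 f = -20x^7 + 28x^6 - 1/2
matching coefficients of g against c_0 f + c_1 Df + … from the top degree down determines the c_i
solution: c_0 = 0, c_1 = -3

p(D) = -3·D, i.e. c_0 = 0, c_1 = -3


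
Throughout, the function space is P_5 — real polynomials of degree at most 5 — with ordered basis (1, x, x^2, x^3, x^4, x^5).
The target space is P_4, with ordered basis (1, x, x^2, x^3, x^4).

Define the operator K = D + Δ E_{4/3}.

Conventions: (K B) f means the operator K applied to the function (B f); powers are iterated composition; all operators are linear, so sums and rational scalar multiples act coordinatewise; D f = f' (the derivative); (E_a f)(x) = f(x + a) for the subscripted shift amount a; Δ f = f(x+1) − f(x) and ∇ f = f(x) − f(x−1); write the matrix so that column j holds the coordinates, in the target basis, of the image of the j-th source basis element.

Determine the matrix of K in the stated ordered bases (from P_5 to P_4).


the matrix is [[0, 2, 11/3, 31/3, 715/27, 5261/81]; [0, 0, 4, 11, 124/3, 3575/27]; [0, 0, 0, 6, 22, 310/3]; [0, 0, 0, 0, 8, 110/3]; [0, 0, 0, 0, 0, 10]] (rows listed top to bottom)

image of 1: 0
image of x: 2
image of x^2: 4x + 11/3
image of x^3: 6x^2 + 11x + 31/3
image of x^4: 8x^3 + 22x^2 + (124/3)x + 715/27
image of x^5: 10x^4 + (110/3)x^3 + (310/3)x^2 + (3575/27)x + 5261/81
each image's coordinates form column j of the matrix


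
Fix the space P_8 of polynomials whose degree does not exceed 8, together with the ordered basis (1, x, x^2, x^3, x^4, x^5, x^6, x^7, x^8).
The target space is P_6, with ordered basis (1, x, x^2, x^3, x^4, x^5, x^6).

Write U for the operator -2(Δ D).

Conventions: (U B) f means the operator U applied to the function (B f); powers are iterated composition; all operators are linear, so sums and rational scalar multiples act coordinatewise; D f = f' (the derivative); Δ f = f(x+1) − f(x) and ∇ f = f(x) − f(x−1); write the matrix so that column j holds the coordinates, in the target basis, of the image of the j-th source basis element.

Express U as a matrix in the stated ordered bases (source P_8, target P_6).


the matrix is [[0, 0, -4, -6, -8, -10, -12, -14, -16]; [0, 0, 0, -12, -24, -40, -60, -84, -112]; [0, 0, 0, 0, -24, -60, -120, -210, -336]; [0, 0, 0, 0, 0, -40, -120, -280, -560]; [0, 0, 0, 0, 0, 0, -60, -210, -560]; [0, 0, 0, 0, 0, 0, 0, -84, -336]; [0, 0, 0, 0, 0, 0, 0, 0, -112]] (rows listed top to bottom)

image of 1: 0
image of x: 0
image of x^2: -4
image of x^3: -12x - 6
image of x^4: -24x^2 - 24x - 8
image of x^5: -40x^3 - 60x^2 - 40x - 10
image of x^6: -60x^4 - 120x^3 - 120x^2 - 60x - 12
image of x^7: -84x^5 - 210x^4 - 280x^3 - 210x^2 - 84x - 14
image of x^8: -112x^6 - 336x^5 - 560x^4 - 560x^3 - 336x^2 - 112x - 16
each image's coordinates form column j of the matrix


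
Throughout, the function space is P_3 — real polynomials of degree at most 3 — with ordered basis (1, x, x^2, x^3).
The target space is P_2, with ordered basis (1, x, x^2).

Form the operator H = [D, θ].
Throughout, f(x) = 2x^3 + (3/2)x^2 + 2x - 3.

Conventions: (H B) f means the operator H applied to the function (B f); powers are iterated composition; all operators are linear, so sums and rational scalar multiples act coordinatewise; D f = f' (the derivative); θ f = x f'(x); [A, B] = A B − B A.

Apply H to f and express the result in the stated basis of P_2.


the image equals g(x) = 6x^2 + 3x + 2

θ f = 6x^3 + 3x^2 + 2x
D θ f = 18x^2 + 6x + 2
D f = 6x^2 + 3x + 2
θ D f = 12x^2 + 3x
[D, θ] f = 6x^2 + 3x + 2


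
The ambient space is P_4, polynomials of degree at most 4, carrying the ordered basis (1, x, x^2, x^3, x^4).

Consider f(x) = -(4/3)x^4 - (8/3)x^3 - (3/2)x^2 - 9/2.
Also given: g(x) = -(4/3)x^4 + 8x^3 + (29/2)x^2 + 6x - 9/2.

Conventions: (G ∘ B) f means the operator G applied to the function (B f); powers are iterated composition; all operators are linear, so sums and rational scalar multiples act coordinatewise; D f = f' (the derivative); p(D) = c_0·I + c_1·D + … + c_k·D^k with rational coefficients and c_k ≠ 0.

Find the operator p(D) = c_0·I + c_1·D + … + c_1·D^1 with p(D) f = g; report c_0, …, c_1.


D^0 f = -(4/3)x^4 - (8/3)x^3 - (3/2)x^2 - 9/2
D^1 f = -(16/3)x^3 - 8x^2 - 3x
matching coefficients of g against c_0 f + c_1 Df + … from the top degree down determines the c_i
solution: c_0 = 1, c_1 = -2

p(D) = I − 2·D, i.e. c_0 = 1, c_1 = -2


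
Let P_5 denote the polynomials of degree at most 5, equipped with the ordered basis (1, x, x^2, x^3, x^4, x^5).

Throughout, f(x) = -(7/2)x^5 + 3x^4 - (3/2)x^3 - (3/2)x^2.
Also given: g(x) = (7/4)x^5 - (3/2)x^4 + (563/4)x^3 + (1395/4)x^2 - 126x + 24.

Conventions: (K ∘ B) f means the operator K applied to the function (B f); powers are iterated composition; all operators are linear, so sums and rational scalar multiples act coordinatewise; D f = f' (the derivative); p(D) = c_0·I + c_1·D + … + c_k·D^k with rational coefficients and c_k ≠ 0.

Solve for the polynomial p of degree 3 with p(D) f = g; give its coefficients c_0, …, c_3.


p(D) = -(1/2)·I − 2·D^2 − 2·D^3, i.e. c_0 = -1/2, c_1 = 0, c_2 = -2, c_3 = -2

D^0 f = -(7/2)x^5 + 3x^4 - (3/2)x^3 - (3/2)x^2
D^1 f = -(35/2)x^4 + 12x^3 - (9/2)x^2 - 3x
D^2 f = -70x^3 + 36x^2 - 9x - 3
D^3 f = -210x^2 + 72x - 9
matching coefficients of g against c_0 f + c_1 Df + … from the top degree down determines the c_i
solution: c_0 = -1/2, c_1 = 0, c_2 = -2, c_3 = -2


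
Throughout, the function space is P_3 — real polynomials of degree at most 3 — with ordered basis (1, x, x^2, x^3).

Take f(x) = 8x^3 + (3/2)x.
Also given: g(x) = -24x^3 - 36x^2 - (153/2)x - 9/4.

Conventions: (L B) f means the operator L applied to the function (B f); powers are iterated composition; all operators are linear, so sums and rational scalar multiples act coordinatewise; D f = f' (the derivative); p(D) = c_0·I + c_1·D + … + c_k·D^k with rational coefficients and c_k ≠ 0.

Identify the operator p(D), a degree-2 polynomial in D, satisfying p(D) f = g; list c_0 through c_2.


D^0 f = 8x^3 + (3/2)x
D^1 f = 24x^2 + 3/2
D^2 f = 48x
matching coefficients of g against c_0 f + c_1 Df + … from the top degree down determines the c_i
solution: c_0 = -3, c_1 = -3/2, c_2 = -3/2

c_0 = -3, c_1 = -3/2, c_2 = -3/2


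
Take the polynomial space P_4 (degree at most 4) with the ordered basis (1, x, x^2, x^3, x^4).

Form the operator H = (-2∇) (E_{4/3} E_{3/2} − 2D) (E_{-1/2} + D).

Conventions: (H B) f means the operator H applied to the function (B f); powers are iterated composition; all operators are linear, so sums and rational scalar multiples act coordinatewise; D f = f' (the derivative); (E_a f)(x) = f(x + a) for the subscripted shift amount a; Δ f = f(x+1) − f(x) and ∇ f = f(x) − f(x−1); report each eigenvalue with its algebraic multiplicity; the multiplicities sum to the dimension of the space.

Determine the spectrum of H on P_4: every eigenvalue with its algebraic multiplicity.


λ = 0 (multiplicity 5)

image of 1: 0
image of x: -2
image of x^2: -4x - 10/3
image of x^3: -6x^2 - 10x - 146/3
image of x^4: -8x^3 - 20x^2 - (584/3)x - 4904/27
the matrix is upper triangular; its diagonal is (0, 0, 0, 0, 0)
for a triangular matrix the eigenvalues are the diagonal entries, with algebraic multiplicity their repetition count


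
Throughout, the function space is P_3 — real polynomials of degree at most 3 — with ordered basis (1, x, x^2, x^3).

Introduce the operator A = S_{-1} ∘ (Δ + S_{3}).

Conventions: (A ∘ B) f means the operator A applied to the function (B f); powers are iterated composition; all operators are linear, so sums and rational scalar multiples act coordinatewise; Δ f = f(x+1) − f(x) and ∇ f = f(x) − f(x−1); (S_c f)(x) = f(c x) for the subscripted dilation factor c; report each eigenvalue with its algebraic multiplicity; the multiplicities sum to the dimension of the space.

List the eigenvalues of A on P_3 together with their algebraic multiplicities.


λ = -27 (multiplicity 1), λ = -3 (multiplicity 1), λ = 1 (multiplicity 1), λ = 9 (multiplicity 1)

image of 1: 1
image of x: -3x + 1
image of x^2: 9x^2 - 2x + 1
image of x^3: -27x^3 + 3x^2 - 3x + 1
the matrix is upper triangular; its diagonal is (1, -3, 9, -27)
for a triangular matrix the eigenvalues are the diagonal entries, with algebraic multiplicity their repetition count


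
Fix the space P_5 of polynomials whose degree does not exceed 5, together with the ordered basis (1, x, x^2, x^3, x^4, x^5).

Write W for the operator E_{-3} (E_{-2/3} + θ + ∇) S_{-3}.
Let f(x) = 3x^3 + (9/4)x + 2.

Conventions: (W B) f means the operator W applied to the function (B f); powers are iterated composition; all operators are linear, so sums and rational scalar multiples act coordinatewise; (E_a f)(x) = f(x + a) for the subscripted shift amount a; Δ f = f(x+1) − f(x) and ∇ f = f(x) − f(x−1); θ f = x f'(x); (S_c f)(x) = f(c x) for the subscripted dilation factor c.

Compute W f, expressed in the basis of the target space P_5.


S_{-3} f = -81x^3 - (27/4)x + 2
E_{-2/3} S_{-3} f = -81x^3 + 162x^2 - (459/4)x + 61/2
θ S_{-3} f = -243x^3 - (27/4)x
∇ S_{-3} f = -243x^2 + 243x - 351/4
(E_{-2/3} + θ + ∇) S_{-3} f = -324x^3 - 81x^2 + (243/2)x - 229/4
E_{-3} (E_{-2/3} + θ + ∇) S_{-3} f = -324x^3 + 2835x^2 - (16281/2)x + 30389/4

g(x) = -324x^3 + 2835x^2 - (16281/2)x + 30389/4


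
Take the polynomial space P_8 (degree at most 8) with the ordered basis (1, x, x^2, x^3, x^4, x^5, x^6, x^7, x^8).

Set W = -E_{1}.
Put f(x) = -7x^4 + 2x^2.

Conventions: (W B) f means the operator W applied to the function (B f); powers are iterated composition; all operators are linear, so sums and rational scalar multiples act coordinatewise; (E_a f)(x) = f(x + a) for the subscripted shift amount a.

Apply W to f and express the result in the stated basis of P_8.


E_{1} f = -7x^4 - 28x^3 - 40x^2 - 24x - 5
(-E_{1}) f = 7x^4 + 28x^3 + 40x^2 + 24x + 5

the image equals g(x) = 7x^4 + 28x^3 + 40x^2 + 24x + 5


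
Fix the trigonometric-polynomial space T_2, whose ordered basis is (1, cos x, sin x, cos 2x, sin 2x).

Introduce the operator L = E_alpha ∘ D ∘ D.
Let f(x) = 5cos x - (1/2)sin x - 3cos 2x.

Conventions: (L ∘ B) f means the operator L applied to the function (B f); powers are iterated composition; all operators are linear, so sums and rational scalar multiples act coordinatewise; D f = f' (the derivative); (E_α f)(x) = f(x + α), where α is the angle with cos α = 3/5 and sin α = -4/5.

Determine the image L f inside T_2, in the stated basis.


the result is g(x) = -(17/5)cos x - (37/10)sin x - (84/25)cos 2x + (288/25)sin 2x

D f = -(1/2)cos x - 5sin x + 6sin 2x
D D f = -5cos x + (1/2)sin x + 12cos 2x
E_alpha D D f = -(17/5)cos x - (37/10)sin x - (84/25)cos 2x + (288/25)sin 2x


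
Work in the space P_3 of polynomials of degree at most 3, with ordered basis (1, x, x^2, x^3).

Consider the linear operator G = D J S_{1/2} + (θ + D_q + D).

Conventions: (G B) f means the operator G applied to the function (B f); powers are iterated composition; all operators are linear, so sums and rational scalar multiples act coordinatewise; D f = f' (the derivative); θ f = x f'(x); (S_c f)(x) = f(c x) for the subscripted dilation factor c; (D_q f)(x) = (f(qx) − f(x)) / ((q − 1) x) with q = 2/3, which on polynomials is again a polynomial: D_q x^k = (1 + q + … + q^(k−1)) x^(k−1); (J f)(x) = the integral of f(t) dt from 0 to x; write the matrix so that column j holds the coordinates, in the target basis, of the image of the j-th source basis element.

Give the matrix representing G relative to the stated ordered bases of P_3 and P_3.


image of 1: 1
image of x: (3/2)x + 2
image of x^2: (9/4)x^2 + (11/3)x
image of x^3: (25/8)x^3 + (46/9)x^2
each image's coordinates form column j of the matrix

the matrix is [[1, 2, 0, 0]; [0, 3/2, 11/3, 0]; [0, 0, 9/4, 46/9]; [0, 0, 0, 25/8]] (rows listed top to bottom)


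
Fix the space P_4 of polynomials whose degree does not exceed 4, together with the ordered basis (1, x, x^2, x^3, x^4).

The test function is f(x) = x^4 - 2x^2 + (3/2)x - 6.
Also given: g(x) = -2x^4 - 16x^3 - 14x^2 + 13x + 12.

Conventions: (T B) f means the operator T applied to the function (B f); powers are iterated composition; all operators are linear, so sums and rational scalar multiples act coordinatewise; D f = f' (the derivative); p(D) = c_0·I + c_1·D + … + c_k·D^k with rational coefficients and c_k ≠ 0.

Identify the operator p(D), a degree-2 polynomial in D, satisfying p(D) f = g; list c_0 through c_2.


D^0 f = x^4 - 2x^2 + (3/2)x - 6
D^1 f = 4x^3 - 4x + 3/2
D^2 f = 12x^2 - 4
matching coefficients of g against c_0 f + c_1 Df + … from the top degree down determines the c_i
solution: c_0 = -2, c_1 = -4, c_2 = -3/2

c_0 = -2, c_1 = -4, c_2 = -3/2


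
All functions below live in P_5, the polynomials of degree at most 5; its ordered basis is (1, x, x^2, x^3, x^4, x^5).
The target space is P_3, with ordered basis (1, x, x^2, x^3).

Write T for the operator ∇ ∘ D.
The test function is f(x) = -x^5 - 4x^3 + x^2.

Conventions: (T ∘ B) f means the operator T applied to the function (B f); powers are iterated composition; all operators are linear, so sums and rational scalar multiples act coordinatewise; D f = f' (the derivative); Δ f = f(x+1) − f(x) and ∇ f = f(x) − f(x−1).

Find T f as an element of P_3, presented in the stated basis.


D f = -5x^4 - 12x^2 + 2x
∇ D f = -20x^3 + 30x^2 - 44x + 19

the image equals g(x) = -20x^3 + 30x^2 - 44x + 19


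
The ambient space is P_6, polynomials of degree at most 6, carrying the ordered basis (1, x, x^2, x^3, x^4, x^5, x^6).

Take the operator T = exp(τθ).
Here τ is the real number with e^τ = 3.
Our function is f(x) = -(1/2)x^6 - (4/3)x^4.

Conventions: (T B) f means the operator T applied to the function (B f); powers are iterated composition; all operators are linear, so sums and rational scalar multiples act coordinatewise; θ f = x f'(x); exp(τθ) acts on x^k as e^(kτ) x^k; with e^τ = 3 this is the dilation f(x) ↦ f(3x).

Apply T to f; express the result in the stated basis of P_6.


the result is g(x) = -(729/2)x^6 - 108x^4

exp(τθ) x^k = e^(kτ) x^k; with e^τ = 3 this sends x^k to 3^k x^k
x^4 ↦ 81 x^4
x^6 ↦ 729 x^6
applying this coordinatewise to f: exp(τθ) f = -(729/2)x^6 - 108x^4


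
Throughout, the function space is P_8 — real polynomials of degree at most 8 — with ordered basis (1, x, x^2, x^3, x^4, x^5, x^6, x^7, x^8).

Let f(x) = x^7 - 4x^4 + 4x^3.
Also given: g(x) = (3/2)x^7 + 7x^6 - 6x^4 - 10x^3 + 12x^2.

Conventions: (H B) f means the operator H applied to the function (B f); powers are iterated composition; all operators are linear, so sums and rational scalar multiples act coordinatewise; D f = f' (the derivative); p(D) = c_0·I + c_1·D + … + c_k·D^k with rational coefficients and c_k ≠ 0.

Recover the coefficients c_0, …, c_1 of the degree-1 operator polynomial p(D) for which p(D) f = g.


D^0 f = x^7 - 4x^4 + 4x^3
D^1 f = 7x^6 - 16x^3 + 12x^2
matching coefficients of g against c_0 f + c_1 Df + … from the top degree down determines the c_i
solution: c_0 = 3/2, c_1 = 1

c_0 = 3/2, c_1 = 1


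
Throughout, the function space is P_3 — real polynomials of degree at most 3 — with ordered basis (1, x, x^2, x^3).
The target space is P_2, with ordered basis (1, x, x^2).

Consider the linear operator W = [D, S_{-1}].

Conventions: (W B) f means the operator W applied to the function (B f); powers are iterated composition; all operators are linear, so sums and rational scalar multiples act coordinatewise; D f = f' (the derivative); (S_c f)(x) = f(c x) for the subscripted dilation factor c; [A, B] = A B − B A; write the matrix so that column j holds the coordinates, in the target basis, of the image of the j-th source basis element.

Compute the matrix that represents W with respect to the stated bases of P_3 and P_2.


image of 1: 0
image of x: -2
image of x^2: 4x
image of x^3: -6x^2
each image's coordinates form column j of the matrix

the matrix is [[0, -2, 0, 0]; [0, 0, 4, 0]; [0, 0, 0, -6]] (rows listed top to bottom)


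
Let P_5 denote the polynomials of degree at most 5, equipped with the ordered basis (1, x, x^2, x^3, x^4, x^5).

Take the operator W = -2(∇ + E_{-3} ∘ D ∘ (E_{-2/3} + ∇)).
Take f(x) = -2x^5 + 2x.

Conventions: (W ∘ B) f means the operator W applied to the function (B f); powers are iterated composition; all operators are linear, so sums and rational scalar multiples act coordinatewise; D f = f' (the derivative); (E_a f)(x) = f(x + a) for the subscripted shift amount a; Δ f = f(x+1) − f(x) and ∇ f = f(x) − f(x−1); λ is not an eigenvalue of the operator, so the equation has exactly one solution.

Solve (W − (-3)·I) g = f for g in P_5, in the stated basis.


the result is g(x) = -(2/3)x^5 - (40/9)x^4 + (40/9)x^3 + 40x^2 - (19058/243)x - 18892/243

write g with unknown coordinates in the stated basis and equate coefficients in (W − (-3)·I) g = f
solving from the highest basis element down gives g = -(2/3)x^5 - (40/9)x^4 + (40/9)x^3 + 40x^2 - (19058/243)x - 18892/243
check: W g = (40/3)x^4 - (40/3)x^3 - 120x^2 + (19220/81)x + 18892/81
so W g − (-3)·g = -2x^5 + 2x = f ✓


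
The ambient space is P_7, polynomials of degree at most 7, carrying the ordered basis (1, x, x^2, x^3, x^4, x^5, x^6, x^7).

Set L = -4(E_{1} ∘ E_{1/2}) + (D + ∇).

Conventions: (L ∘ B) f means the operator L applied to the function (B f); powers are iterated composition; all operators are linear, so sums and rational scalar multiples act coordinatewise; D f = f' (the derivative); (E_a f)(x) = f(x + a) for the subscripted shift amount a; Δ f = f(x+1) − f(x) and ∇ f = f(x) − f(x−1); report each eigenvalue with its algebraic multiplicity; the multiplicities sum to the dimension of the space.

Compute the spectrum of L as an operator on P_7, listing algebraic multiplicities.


image of 1: -4
image of x: -4x - 4
image of x^2: -4x^2 - 8x - 10
image of x^3: -4x^3 - 12x^2 - 30x - 25/2
image of x^4: -4x^4 - 16x^3 - 60x^2 - 50x - 85/4
image of x^5: -4x^5 - 20x^4 - 100x^3 - 125x^2 - (425/4)x - 235/8
image of x^6: -4x^6 - 24x^5 - 150x^4 - 250x^3 - (1275/4)x^2 - (705/4)x - 745/16
image of x^7: -4x^7 - 28x^6 - 210x^5 - (875/2)x^4 - (2975/4)x^3 - (4935/8)x^2 - (5215/16)x - 2155/32
the matrix is upper triangular; its diagonal is (-4, -4, -4, -4, -4, -4, -4, -4)
for a triangular matrix the eigenvalues are the diagonal entries, with algebraic multiplicity their repetition count

λ = -4 (multiplicity 8)


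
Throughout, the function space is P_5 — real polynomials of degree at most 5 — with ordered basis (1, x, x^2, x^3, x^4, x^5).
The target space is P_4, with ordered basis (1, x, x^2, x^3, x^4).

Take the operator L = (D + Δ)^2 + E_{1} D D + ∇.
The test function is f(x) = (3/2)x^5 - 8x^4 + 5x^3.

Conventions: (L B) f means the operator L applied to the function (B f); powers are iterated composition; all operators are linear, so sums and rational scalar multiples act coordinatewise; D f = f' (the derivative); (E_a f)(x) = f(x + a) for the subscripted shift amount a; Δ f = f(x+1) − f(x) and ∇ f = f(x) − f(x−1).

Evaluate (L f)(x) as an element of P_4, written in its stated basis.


D f = (15/2)x^4 - 32x^3 + 15x^2
Δ f = (15/2)x^4 - 17x^3 - 18x^2 - (19/2)x - 3/2
(D + Δ) f = 15x^4 - 49x^3 - 3x^2 - (19/2)x - 3/2
D (D + Δ) f = 60x^3 - 147x^2 - 6x - 19/2
Δ (D + Δ) f = 60x^3 - 57x^2 - 93x - 93/2
(D + Δ) (D + Δ) f = 120x^3 - 204x^2 - 99x - 56
D f = (15/2)x^4 - 32x^3 + 15x^2
D D f = 30x^3 - 96x^2 + 30x
E_{1} D D f = 30x^3 - 6x^2 - 72x - 36
∇ f = (15/2)x^4 - 47x^3 + 78x^2 - (109/2)x + 29/2
((D + Δ)^2 + E_{1} D D + ∇) f = (15/2)x^4 + 103x^3 - 132x^2 - (451/2)x - 155/2

the image equals g(x) = (15/2)x^4 + 103x^3 - 132x^2 - (451/2)x - 155/2


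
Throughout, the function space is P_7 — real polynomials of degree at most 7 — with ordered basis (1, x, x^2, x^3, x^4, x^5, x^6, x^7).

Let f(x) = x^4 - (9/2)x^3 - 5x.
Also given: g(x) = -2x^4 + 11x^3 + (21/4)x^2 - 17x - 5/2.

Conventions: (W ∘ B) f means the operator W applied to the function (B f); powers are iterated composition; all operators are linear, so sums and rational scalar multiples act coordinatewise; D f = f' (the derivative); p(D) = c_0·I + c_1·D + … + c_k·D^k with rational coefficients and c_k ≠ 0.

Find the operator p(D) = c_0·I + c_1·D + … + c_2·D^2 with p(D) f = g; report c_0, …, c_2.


c_0 = -2, c_1 = 1/2, c_2 = 1

D^0 f = x^4 - (9/2)x^3 - 5x
D^1 f = 4x^3 - (27/2)x^2 - 5
D^2 f = 12x^2 - 27x
matching coefficients of g against c_0 f + c_1 Df + … from the top degree down determines the c_i
solution: c_0 = -2, c_1 = 1/2, c_2 = 1


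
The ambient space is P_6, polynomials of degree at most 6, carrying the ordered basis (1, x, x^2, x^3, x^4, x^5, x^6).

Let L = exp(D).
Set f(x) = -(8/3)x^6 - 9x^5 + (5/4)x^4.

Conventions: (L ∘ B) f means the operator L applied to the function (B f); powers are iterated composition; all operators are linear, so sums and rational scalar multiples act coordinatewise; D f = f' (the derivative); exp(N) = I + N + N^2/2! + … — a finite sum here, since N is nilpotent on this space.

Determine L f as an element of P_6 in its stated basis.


the result is g(x) = -(8/3)x^6 - 25x^5 - (335/4)x^4 - (415/3)x^3 - (245/2)x^2 - 56x - 125/12

order-1 term: -16x^5 - 45x^4 + 5x^3
order-2 term: -40x^4 - 90x^3 + (15/2)x^2
order-3 term: -(160/3)x^3 - 90x^2 + 5x
order-4 term: -40x^2 - 45x + 5/4
order-5 term: -16x - 9
order-6 term: -8/3
the series for exp(D) f terminates at order 6
exp(D) f = -(8/3)x^6 - 25x^5 - (335/4)x^4 - (415/3)x^3 - (245/2)x^2 - 56x - 125/12


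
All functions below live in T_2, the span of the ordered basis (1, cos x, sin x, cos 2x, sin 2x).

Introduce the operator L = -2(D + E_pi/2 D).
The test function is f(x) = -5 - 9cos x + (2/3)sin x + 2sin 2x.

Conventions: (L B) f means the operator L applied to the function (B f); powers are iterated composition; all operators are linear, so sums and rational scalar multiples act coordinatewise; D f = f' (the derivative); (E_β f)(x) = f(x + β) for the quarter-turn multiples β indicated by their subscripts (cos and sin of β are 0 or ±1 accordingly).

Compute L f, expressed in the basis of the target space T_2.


D f = (2/3)cos x + 9sin x + 4cos 2x
D f = (2/3)cos x + 9sin x + 4cos 2x
E_pi/2 D f = 9cos x - (2/3)sin x - 4cos 2x
(D + E_pi/2 D) f = (29/3)cos x + (25/3)sin x
(-2(D + E_pi/2 D)) f = -(58/3)cos x - (50/3)sin x

g(x) = -(58/3)cos x - (50/3)sin x


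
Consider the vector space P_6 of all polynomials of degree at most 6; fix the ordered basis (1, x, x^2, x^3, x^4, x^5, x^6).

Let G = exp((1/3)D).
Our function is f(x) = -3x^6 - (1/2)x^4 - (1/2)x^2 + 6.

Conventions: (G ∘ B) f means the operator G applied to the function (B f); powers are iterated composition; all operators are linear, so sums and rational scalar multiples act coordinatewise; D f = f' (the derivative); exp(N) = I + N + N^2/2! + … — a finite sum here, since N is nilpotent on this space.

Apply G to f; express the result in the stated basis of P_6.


the result is g(x) = -3x^6 - 6x^5 - (11/2)x^4 - (26/9)x^3 - (25/18)x^2 - (13/27)x + 1442/243

order-1 term: -6x^5 - (2/3)x^3 - (1/3)x
order-2 term: -5x^4 - (1/3)x^2 - 1/18
order-3 term: -(20/9)x^3 - (2/27)x
order-4 term: -(5/9)x^2 - 1/162
order-5 term: -(2/27)x
order-6 term: -1/243
the series for exp((1/3)D) f terminates at order 6
exp((1/3)D) f = -3x^6 - 6x^5 - (11/2)x^4 - (26/9)x^3 - (25/18)x^2 - (13/27)x + 1442/243


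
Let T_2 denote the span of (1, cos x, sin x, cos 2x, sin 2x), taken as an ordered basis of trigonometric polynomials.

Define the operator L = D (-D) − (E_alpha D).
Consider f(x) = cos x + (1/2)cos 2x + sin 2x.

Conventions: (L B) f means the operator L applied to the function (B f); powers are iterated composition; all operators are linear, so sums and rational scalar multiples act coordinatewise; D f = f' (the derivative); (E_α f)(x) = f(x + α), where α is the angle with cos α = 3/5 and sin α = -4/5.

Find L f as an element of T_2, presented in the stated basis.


D f = -sin x + 2cos 2x - sin 2x
(-D) f = sin x - 2cos 2x + sin 2x
D (-D) f = cos x + 2cos 2x + 4sin 2x
D f = -sin x + 2cos 2x - sin 2x
E_alpha D f = (4/5)cos x - (3/5)sin x + (2/5)cos 2x + (11/5)sin 2x
(-(E_alpha D)) f = -(4/5)cos x + (3/5)sin x - (2/5)cos 2x - (11/5)sin 2x
(D (-D) − (E_alpha D)) f = (1/5)cos x + (3/5)sin x + (8/5)cos 2x + (9/5)sin 2x

the image equals g(x) = (1/5)cos x + (3/5)sin x + (8/5)cos 2x + (9/5)sin 2x


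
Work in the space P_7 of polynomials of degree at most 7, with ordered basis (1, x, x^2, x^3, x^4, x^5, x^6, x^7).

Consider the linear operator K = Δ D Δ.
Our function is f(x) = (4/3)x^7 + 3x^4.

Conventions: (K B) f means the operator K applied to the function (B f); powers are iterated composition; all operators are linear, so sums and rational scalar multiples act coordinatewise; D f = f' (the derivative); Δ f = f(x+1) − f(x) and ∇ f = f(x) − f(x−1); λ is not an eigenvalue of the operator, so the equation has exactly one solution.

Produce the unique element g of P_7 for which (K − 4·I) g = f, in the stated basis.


the image equals g(x) = -(1/3)x^7 - (73/4)x^4 - 70x^3 - (245/2)x^2 - (429/2)x - 752/3

write g with unknown coordinates in the stated basis and equate coefficients in (K − 4·I) g = f
solving from the highest basis element down gives g = -(1/3)x^7 - (73/4)x^4 - 70x^3 - (245/2)x^2 - (429/2)x - 752/3
check: K g = -70x^4 - 280x^3 - 490x^2 - 858x - 3008/3
so K g − 4·g = (4/3)x^7 + 3x^4 = f ✓


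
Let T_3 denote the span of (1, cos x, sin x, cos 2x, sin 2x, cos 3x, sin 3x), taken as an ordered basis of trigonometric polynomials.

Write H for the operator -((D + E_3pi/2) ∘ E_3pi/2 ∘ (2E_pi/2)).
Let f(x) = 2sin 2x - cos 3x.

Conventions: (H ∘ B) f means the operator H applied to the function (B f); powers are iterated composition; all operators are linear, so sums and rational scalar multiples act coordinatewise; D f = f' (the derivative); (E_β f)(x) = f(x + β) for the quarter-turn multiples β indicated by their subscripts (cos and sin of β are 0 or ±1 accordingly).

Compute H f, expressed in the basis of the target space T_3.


the result is g(x) = -8cos 2x + 4sin 2x - 8sin 3x

E_pi/2 f = -2sin 2x - sin 3x
(2E_pi/2) f = -4sin 2x - 2sin 3x
E_3pi/2 (2E_pi/2) f = 4sin 2x - 2cos 3x
D (E_3pi/2 ∘ (2E_pi/2)) f = 8cos 2x + 6sin 3x
E_3pi/2 (E_3pi/2 ∘ (2E_pi/2)) f = -4sin 2x + 2sin 3x
(D + E_3pi/2) (E_3pi/2 ∘ (2E_pi/2)) f = 8cos 2x - 4sin 2x + 8sin 3x
(-((D + E_3pi/2) ∘ E_3pi/2 ∘ (2E_pi/2))) f = -8cos 2x + 4sin 2x - 8sin 3x
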